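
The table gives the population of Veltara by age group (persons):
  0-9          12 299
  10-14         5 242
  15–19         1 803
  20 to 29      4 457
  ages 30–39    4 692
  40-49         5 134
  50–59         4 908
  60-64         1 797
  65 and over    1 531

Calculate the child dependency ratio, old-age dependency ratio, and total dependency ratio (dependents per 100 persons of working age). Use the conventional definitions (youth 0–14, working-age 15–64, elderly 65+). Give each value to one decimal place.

0–14: 12 299 + 5 242 = 17 541
15–64: 1 803 + 4 457 + 4 692 + 5 134 + 4 908 + 1 797 = 22 791
65+: 1 531
Youth dependency ratio = 17 541 / 22 791 × 100 = 77.0
Old-age dependency ratio = 1 531 / 22 791 × 100 = 6.7
Total dependency ratio = (17 541 + 1 531) / 22 791 × 100 = 19 072 / 22 791 × 100 = 83.7

Youth dependency ratio: 77.0
Old-age dependency ratio: 6.7
Total dependency ratio: 83.7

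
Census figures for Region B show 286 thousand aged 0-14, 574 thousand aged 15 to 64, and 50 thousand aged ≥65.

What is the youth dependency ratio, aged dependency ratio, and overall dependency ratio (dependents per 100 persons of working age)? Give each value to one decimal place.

Youth dependency ratio = 286 / 574 × 100 = 49.8
Old-age dependency ratio = 50 / 574 × 100 = 8.7
Total dependency ratio = (286 + 50) / 574 × 100 = 336 / 574 × 100 = 58.5

Youth dependency ratio: 49.8
Old-age dependency ratio: 8.7
Total dependency ratio: 58.5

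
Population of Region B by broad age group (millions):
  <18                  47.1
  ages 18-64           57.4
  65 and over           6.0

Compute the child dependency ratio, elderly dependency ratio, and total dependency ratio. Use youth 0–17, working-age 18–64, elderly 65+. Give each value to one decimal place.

Youth dependency ratio: 82.1
Old-age dependency ratio: 10.5
Total dependency ratio: 92.5

Youth dependency ratio = 47.1 / 57.4 × 100 = 82.1
Old-age dependency ratio = 6.0 / 57.4 × 100 = 10.5
Total dependency ratio = (47.1 + 6.0) / 57.4 × 100 = 53.1 / 57.4 × 100 = 92.5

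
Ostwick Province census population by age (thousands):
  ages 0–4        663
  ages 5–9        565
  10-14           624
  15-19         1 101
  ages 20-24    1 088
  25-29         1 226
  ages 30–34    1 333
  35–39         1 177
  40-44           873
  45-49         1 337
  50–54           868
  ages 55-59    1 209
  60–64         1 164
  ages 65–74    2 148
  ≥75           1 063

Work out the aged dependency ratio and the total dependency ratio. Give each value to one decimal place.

0–14: 663 + 565 + 624 = 1 852
15–64: 1 101 + 1 088 + 1 226 + 1 333 + 1 177 + 873 + 1 337 + 868 + 1 209 + 1 164 = 11 376
65+: 2 148 + 1 063 = 3 211
Old-age dependency ratio = 3 211 / 11 376 × 100 = 28.2
Total dependency ratio = (1 852 + 3 211) / 11 376 × 100 = 5 063 / 11 376 × 100 = 44.5

Old-age dependency ratio: 28.2
Total dependency ratio: 44.5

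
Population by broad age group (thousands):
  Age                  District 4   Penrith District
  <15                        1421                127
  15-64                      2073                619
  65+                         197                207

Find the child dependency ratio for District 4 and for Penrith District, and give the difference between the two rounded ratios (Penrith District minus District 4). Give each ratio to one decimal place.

District 4: 68.5
Penrith District: 20.5
Difference: -48.0

District 4: 1421 / 2073 × 100 = 68.5
Penrith District: 127 / 619 × 100 = 20.5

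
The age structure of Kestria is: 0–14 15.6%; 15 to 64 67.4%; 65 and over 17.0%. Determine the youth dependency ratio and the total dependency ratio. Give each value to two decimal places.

Youth dependency ratio = 15.6 / 67.4 × 100 = 23.15
Total dependency ratio = (15.6 + 17.0) / 67.4 × 100 = 32.6 / 67.4 × 100 = 48.37

Youth dependency ratio: 23.15
Total dependency ratio: 48.37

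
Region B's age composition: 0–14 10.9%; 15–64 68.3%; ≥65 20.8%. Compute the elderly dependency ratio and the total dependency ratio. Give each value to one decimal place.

Old-age dependency ratio: 30.5
Total dependency ratio: 46.4

Old-age dependency ratio = 20.8 / 68.3 × 100 = 30.5
Total dependency ratio = (10.9 + 20.8) / 68.3 × 100 = 31.7 / 68.3 × 100 = 46.4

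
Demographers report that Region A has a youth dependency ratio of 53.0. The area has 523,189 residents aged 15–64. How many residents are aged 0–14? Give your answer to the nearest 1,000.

Youth dependency ratio = youth / working-age × 100
53.0 = Y / 523,189 × 100
⇒ 277,000

Aged 0–14: 277,000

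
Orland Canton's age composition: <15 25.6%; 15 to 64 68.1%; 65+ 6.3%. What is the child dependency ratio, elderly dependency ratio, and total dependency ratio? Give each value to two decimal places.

Youth dependency ratio = 25.6 / 68.1 × 100 = 37.59
Old-age dependency ratio = 6.3 / 68.1 × 100 = 9.25
Total dependency ratio = (25.6 + 6.3) / 68.1 × 100 = 31.9 / 68.1 × 100 = 46.84

Youth dependency ratio: 37.59
Old-age dependency ratio: 9.25
Total dependency ratio: 46.84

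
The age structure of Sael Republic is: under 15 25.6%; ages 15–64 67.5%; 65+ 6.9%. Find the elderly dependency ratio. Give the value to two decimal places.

Old-age dependency ratio = 6.9 / 67.5 × 100 = 10.22

Old-age dependency ratio: 10.22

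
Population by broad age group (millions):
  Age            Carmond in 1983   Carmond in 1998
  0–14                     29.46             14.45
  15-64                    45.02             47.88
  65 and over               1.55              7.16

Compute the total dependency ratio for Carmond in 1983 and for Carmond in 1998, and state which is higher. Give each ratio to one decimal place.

Carmond in 1983: 68.9
Carmond in 1998: 45.1
Higher: Carmond in 1983

Carmond in 1983: (29.46 + 1.55) / 45.02 × 100 = 31.01 / 45.02 × 100 = 68.9
Carmond in 1998: (14.45 + 7.16) / 47.88 × 100 = 21.61 / 47.88 × 100 = 45.1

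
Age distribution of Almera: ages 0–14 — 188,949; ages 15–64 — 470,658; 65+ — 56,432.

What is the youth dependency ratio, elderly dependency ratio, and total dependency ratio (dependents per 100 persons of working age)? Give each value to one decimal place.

Youth dependency ratio: 40.1
Old-age dependency ratio: 12.0
Total dependency ratio: 52.1

Youth dependency ratio = 188,949 / 470,658 × 100 = 40.1
Old-age dependency ratio = 56,432 / 470,658 × 100 = 12.0
Total dependency ratio = (188,949 + 56,432) / 470,658 × 100 = 245,381 / 470,658 × 100 = 52.1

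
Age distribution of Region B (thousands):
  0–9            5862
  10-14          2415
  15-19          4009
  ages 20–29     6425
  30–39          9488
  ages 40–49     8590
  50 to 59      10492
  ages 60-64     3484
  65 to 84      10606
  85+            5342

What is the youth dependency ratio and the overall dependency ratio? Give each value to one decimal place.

Youth dependency ratio: 19.5
Total dependency ratio: 57.0

0–14: 5862 + 2415 = 8277
15–64: 4009 + 6425 + 9488 + 8590 + 10492 + 3484 = 42488
65+: 10606 + 5342 = 15948
Youth dependency ratio = 8277 / 42488 × 100 = 19.5
Total dependency ratio = (8277 + 15948) / 42488 × 100 = 24225 / 42488 × 100 = 57.0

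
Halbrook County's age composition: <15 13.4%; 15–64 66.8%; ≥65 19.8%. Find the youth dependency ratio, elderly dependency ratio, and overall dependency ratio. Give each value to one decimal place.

Youth dependency ratio: 20.1
Old-age dependency ratio: 29.6
Total dependency ratio: 49.7

Youth dependency ratio = 13.4 / 66.8 × 100 = 20.1
Old-age dependency ratio = 19.8 / 66.8 × 100 = 29.6
Total dependency ratio = (13.4 + 19.8) / 66.8 × 100 = 33.2 / 66.8 × 100 = 49.7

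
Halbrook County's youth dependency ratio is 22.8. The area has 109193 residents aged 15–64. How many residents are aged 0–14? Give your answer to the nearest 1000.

Youth dependency ratio = youth / working-age × 100
22.8 = Y / 109193 × 100
⇒ 25000

Aged 0–14: 25000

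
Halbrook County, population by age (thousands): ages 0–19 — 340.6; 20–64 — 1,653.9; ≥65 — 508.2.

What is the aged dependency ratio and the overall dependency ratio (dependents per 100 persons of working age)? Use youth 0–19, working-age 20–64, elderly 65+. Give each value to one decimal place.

Old-age dependency ratio: 30.7
Total dependency ratio: 51.3

Old-age dependency ratio = 508.2 / 1,653.9 × 100 = 30.7
Total dependency ratio = (340.6 + 508.2) / 1,653.9 × 100 = 848.8 / 1,653.9 × 100 = 51.3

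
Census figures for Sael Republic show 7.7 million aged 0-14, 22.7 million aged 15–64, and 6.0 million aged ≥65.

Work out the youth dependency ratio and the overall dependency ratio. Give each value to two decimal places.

Youth dependency ratio = 7.7 / 22.7 × 100 = 33.92
Total dependency ratio = (7.7 + 6.0) / 22.7 × 100 = 13.7 / 22.7 × 100 = 60.35

Youth dependency ratio: 33.92
Total dependency ratio: 60.35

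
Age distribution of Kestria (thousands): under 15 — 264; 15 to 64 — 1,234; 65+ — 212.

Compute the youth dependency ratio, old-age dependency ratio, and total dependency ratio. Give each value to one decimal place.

Youth dependency ratio: 21.4
Old-age dependency ratio: 17.2
Total dependency ratio: 38.6

Youth dependency ratio = 264 / 1,234 × 100 = 21.4
Old-age dependency ratio = 212 / 1,234 × 100 = 17.2
Total dependency ratio = (264 + 212) / 1,234 × 100 = 476 / 1,234 × 100 = 38.6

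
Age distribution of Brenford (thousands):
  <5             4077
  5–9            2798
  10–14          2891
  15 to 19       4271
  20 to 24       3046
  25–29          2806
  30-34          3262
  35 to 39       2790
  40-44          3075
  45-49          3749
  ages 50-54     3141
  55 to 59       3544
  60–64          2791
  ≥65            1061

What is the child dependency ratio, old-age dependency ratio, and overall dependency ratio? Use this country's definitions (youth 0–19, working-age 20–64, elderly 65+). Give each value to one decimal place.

Youth dependency ratio: 49.8
Old-age dependency ratio: 3.8
Total dependency ratio: 53.5

0–19: 4077 + 2798 + 2891 + 4271 = 14037
20–64: 3046 + 2806 + 3262 + 2790 + 3075 + 3749 + 3141 + 3544 + 2791 = 28204
65+: 1061
Youth dependency ratio = 14037 / 28204 × 100 = 49.8
Old-age dependency ratio = 1061 / 28204 × 100 = 3.8
Total dependency ratio = (14037 + 1061) / 28204 × 100 = 15098 / 28204 × 100 = 53.5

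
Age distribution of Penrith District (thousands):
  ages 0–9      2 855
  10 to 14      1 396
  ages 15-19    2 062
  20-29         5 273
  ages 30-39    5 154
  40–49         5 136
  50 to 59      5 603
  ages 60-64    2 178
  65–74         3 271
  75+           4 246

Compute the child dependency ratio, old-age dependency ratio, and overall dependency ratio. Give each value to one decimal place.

Youth dependency ratio: 16.7
Old-age dependency ratio: 29.6
Total dependency ratio: 46.3

0–14: 2 855 + 1 396 = 4 251
15–64: 2 062 + 5 273 + 5 154 + 5 136 + 5 603 + 2 178 = 25 406
65+: 3 271 + 4 246 = 7 517
Youth dependency ratio = 4 251 / 25 406 × 100 = 16.7
Old-age dependency ratio = 7 517 / 25 406 × 100 = 29.6
Total dependency ratio = (4 251 + 7 517) / 25 406 × 100 = 11 768 / 25 406 × 100 = 46.3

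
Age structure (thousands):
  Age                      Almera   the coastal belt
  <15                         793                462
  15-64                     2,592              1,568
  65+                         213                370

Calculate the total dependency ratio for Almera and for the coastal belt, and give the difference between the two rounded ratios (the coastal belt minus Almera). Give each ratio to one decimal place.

Almera: 38.8
the coastal belt: 53.1
Difference: +14.3

Almera: (793 + 213) / 2,592 × 100 = 1,006 / 2,592 × 100 = 38.8
the coastal belt: (462 + 370) / 1,568 × 100 = 832 / 1,568 × 100 = 53.1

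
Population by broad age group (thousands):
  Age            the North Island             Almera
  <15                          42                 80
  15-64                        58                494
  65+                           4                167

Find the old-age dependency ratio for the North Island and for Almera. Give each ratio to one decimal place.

the North Island: 6.9
Almera: 33.8

the North Island: 4 / 58 × 100 = 6.9
Almera: 167 / 494 × 100 = 33.8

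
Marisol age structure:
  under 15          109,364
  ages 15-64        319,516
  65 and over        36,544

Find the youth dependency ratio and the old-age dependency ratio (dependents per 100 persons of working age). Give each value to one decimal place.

Youth dependency ratio: 34.2
Old-age dependency ratio: 11.4

Youth dependency ratio = 109,364 / 319,516 × 100 = 34.2
Old-age dependency ratio = 36,544 / 319,516 × 100 = 11.4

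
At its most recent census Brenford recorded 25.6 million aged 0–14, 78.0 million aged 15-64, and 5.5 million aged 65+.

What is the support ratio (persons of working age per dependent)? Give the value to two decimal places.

Support ratio: 2.51

Support ratio = 78.0 / (25.6 + 5.5) = 78.0 / 31.1 = 2.51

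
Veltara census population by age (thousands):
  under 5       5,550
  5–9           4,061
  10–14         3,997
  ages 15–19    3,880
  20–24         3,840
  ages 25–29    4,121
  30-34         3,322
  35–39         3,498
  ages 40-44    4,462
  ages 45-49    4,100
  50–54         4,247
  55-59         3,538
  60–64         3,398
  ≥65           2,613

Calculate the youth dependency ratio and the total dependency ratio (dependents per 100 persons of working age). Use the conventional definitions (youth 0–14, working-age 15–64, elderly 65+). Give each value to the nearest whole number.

0–14: 5,550 + 4,061 + 3,997 = 13,608
15–64: 3,880 + 3,840 + 4,121 + 3,322 + 3,498 + 4,462 + 4,100 + 4,247 + 3,538 + 3,398 = 38,406
65+: 2,613
Youth dependency ratio = 13,608 / 38,406 × 100 = 35
Total dependency ratio = (13,608 + 2,613) / 38,406 × 100 = 16,221 / 38,406 × 100 = 42

Youth dependency ratio: 35
Total dependency ratio: 42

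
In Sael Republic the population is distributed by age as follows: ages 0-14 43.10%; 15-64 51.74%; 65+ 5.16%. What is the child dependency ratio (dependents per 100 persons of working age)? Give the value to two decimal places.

Youth dependency ratio: 83.30

Youth dependency ratio = 43.10 / 51.74 × 100 = 83.30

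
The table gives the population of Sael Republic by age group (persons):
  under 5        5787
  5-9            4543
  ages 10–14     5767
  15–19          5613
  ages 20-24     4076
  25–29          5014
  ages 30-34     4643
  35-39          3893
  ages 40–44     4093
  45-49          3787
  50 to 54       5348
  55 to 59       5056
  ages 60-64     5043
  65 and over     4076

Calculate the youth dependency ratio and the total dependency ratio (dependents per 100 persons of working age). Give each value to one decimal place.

0–14: 5787 + 4543 + 5767 = 16097
15–64: 5613 + 4076 + 5014 + 4643 + 3893 + 4093 + 3787 + 5348 + 5056 + 5043 = 46566
65+: 4076
Youth dependency ratio = 16097 / 46566 × 100 = 34.6
Total dependency ratio = (16097 + 4076) / 46566 × 100 = 20173 / 46566 × 100 = 43.3

Youth dependency ratio: 34.6
Total dependency ratio: 43.3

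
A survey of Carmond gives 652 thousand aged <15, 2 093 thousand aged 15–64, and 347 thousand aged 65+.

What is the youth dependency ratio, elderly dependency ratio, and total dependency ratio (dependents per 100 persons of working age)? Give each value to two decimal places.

Youth dependency ratio: 31.15
Old-age dependency ratio: 16.58
Total dependency ratio: 47.73

Youth dependency ratio = 652 / 2 093 × 100 = 31.15
Old-age dependency ratio = 347 / 2 093 × 100 = 16.58
Total dependency ratio = (652 + 347) / 2 093 × 100 = 999 / 2 093 × 100 = 47.73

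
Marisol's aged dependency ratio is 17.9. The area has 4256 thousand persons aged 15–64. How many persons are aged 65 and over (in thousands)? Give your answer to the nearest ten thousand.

Aged 65 and over: 760

Old-age dependency ratio = elderly / working-age × 100
17.9 = E / 4256 × 100
⇒ 760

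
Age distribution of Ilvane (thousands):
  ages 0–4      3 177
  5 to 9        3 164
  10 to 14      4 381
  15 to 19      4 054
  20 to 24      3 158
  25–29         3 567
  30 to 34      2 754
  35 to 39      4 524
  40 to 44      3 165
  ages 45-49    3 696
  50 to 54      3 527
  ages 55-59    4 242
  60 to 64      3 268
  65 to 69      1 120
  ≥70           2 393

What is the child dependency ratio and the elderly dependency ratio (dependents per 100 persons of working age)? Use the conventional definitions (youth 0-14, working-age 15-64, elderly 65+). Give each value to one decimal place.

Youth dependency ratio: 29.8
Old-age dependency ratio: 9.8

0–14: 3 177 + 3 164 + 4 381 = 10 722
15–64: 4 054 + 3 158 + 3 567 + 2 754 + 4 524 + 3 165 + 3 696 + 3 527 + 4 242 + 3 268 = 35 955
65+: 1 120 + 2 393 = 3 513
Youth dependency ratio = 10 722 / 35 955 × 100 = 29.8
Old-age dependency ratio = 3 513 / 35 955 × 100 = 9.8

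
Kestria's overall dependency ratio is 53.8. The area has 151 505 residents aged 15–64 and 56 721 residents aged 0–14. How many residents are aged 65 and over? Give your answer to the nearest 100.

Total dependency ratio = (youth + elderly) / working-age × 100
53.8 = (56 721 + E) / 151 505 × 100
⇒ 24 800

Aged 65 and over: 24 800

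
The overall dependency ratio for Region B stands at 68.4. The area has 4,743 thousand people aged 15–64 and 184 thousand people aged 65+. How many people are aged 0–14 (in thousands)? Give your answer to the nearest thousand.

Total dependency ratio = (youth + elderly) / working-age × 100
68.4 = (Y + 184) / 4,743 × 100
⇒ 3,060

Aged 0–14: 3,060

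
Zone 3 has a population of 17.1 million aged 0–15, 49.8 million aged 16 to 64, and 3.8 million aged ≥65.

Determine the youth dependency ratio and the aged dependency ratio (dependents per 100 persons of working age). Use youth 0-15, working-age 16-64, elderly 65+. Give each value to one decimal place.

Youth dependency ratio: 34.3
Old-age dependency ratio: 7.6

Youth dependency ratio = 17.1 / 49.8 × 100 = 34.3
Old-age dependency ratio = 3.8 / 49.8 × 100 = 7.6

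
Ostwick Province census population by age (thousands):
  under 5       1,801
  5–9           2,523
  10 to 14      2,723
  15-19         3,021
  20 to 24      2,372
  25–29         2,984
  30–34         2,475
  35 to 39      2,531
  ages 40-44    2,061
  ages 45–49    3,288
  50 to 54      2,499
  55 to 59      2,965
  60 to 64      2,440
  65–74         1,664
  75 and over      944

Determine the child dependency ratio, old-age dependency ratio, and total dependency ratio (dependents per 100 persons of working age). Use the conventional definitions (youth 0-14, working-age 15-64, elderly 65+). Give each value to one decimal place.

0–14: 1,801 + 2,523 + 2,723 = 7,047
15–64: 3,021 + 2,372 + 2,984 + 2,475 + 2,531 + 2,061 + 3,288 + 2,499 + 2,965 + 2,440 = 26,636
65+: 1,664 + 944 = 2,608
Youth dependency ratio = 7,047 / 26,636 × 100 = 26.5
Old-age dependency ratio = 2,608 / 26,636 × 100 = 9.8
Total dependency ratio = (7,047 + 2,608) / 26,636 × 100 = 9,655 / 26,636 × 100 = 36.2

Youth dependency ratio: 26.5
Old-age dependency ratio: 9.8
Total dependency ratio: 36.2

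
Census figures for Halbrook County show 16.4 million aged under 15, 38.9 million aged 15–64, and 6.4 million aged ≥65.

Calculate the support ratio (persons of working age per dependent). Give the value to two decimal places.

Support ratio: 1.71

Support ratio = 38.9 / (16.4 + 6.4) = 38.9 / 22.8 = 1.71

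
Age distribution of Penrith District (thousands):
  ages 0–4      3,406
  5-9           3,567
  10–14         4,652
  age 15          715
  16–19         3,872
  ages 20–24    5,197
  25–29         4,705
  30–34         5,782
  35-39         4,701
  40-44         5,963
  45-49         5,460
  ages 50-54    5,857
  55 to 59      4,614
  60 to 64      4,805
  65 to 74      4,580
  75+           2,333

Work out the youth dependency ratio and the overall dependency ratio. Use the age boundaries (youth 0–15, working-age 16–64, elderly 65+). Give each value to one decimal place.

0–15: 3,406 + 3,567 + 4,652 + 715 = 12,340
16–64: 3,872 + 5,197 + 4,705 + 5,782 + 4,701 + 5,963 + 5,460 + 5,857 + 4,614 + 4,805 = 50,956
65+: 4,580 + 2,333 = 6,913
Youth dependency ratio = 12,340 / 50,956 × 100 = 24.2
Total dependency ratio = (12,340 + 6,913) / 50,956 × 100 = 19,253 / 50,956 × 100 = 37.8

Youth dependency ratio: 24.2
Total dependency ratio: 37.8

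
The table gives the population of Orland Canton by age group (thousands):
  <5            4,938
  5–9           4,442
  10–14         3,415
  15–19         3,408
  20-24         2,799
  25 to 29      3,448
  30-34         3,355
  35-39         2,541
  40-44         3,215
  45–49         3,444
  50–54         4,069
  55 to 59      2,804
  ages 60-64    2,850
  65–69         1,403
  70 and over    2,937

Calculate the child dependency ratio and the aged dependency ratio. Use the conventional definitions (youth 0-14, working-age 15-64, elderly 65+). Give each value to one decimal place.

Youth dependency ratio: 40.1
Old-age dependency ratio: 13.6

0–14: 4,938 + 4,442 + 3,415 = 12,795
15–64: 3,408 + 2,799 + 3,448 + 3,355 + 2,541 + 3,215 + 3,444 + 4,069 + 2,804 + 2,850 = 31,933
65+: 1,403 + 2,937 = 4,340
Youth dependency ratio = 12,795 / 31,933 × 100 = 40.1
Old-age dependency ratio = 4,340 / 31,933 × 100 = 13.6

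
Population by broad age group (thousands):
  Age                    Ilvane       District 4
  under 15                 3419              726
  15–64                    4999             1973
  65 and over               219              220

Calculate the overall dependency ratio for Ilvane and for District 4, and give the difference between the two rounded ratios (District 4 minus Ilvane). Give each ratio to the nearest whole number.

Ilvane: (3419 + 219) / 4999 × 100 = 3638 / 4999 × 100 = 73
District 4: (726 + 220) / 1973 × 100 = 946 / 1973 × 100 = 48

Ilvane: 73
District 4: 48
Difference: -25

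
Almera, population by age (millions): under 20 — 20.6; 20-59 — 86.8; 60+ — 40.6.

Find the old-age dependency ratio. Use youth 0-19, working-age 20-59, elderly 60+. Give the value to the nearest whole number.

Old-age dependency ratio = 40.6 / 86.8 × 100 = 47

Old-age dependency ratio: 47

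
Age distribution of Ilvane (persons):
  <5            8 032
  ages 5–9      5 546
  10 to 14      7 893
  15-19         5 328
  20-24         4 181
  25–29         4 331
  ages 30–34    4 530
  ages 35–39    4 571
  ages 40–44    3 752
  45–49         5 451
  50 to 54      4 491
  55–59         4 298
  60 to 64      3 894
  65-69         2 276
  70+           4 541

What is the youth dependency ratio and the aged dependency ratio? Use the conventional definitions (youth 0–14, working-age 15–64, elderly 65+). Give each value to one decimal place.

Youth dependency ratio: 47.9
Old-age dependency ratio: 15.2

0–14: 8 032 + 5 546 + 7 893 = 21 471
15–64: 5 328 + 4 181 + 4 331 + 4 530 + 4 571 + 3 752 + 5 451 + 4 491 + 4 298 + 3 894 = 44 827
65+: 2 276 + 4 541 = 6 817
Youth dependency ratio = 21 471 / 44 827 × 100 = 47.9
Old-age dependency ratio = 6 817 / 44 827 × 100 = 15.2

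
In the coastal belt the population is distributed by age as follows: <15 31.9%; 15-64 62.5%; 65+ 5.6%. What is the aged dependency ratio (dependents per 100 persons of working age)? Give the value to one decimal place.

Old-age dependency ratio = 5.6 / 62.5 × 100 = 9.0

Old-age dependency ratio: 9.0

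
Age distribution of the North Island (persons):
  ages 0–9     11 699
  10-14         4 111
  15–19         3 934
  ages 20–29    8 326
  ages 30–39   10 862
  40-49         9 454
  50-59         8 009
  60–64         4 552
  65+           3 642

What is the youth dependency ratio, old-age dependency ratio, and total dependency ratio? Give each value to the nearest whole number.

0–14: 11 699 + 4 111 = 15 810
15–64: 3 934 + 8 326 + 10 862 + 9 454 + 8 009 + 4 552 = 45 137
65+: 3 642
Youth dependency ratio = 15 810 / 45 137 × 100 = 35
Old-age dependency ratio = 3 642 / 45 137 × 100 = 8
Total dependency ratio = (15 810 + 3 642) / 45 137 × 100 = 19 452 / 45 137 × 100 = 43

Youth dependency ratio: 35
Old-age dependency ratio: 8
Total dependency ratio: 43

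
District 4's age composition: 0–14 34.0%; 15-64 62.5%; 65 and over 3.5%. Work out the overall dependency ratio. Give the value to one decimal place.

Total dependency ratio: 60.0

Total dependency ratio = (34.0 + 3.5) / 62.5 × 100 = 37.5 / 62.5 × 100 = 60.0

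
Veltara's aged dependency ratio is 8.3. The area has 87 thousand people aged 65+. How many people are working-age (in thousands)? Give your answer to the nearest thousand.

Old-age dependency ratio = elderly / working-age × 100
8.3 = 87 / W × 100
⇒ 1 048

Working-age: 1 048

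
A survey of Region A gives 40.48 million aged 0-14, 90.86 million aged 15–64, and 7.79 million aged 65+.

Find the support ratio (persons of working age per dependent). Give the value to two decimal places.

Support ratio: 1.88

Support ratio = 90.86 / (40.48 + 7.79) = 90.86 / 48.27 = 1.88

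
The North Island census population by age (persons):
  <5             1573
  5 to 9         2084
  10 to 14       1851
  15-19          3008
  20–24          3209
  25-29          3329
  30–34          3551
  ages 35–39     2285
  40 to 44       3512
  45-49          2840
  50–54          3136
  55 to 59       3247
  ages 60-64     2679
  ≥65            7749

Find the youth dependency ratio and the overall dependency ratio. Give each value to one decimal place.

0–14: 1573 + 2084 + 1851 = 5508
15–64: 3008 + 3209 + 3329 + 3551 + 2285 + 3512 + 2840 + 3136 + 3247 + 2679 = 30796
65+: 7749
Youth dependency ratio = 5508 / 30796 × 100 = 17.9
Total dependency ratio = (5508 + 7749) / 30796 × 100 = 13257 / 30796 × 100 = 43.0

Youth dependency ratio: 17.9
Total dependency ratio: 43.0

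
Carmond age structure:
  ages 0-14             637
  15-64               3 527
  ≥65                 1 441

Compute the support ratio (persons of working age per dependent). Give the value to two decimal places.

Support ratio = 3 527 / (637 + 1 441) = 3 527 / 2 078 = 1.70

Support ratio: 1.70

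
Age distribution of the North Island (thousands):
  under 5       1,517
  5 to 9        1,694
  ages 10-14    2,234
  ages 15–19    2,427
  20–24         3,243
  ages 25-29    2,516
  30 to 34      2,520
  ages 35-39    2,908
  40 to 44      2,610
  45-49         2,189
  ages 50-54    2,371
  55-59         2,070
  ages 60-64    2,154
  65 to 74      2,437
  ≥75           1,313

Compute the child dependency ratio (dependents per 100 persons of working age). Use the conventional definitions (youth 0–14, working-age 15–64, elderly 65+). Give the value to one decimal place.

Youth dependency ratio: 21.8

0–14: 1,517 + 1,694 + 2,234 = 5,445
15–64: 2,427 + 3,243 + 2,516 + 2,520 + 2,908 + 2,610 + 2,189 + 2,371 + 2,070 + 2,154 = 25,008
65+: 2,437 + 1,313 = 3,750
Youth dependency ratio = 5,445 / 25,008 × 100 = 21.8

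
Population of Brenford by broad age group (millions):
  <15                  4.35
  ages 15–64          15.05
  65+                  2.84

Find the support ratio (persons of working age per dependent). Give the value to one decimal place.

Support ratio = 15.05 / (4.35 + 2.84) = 15.05 / 7.19 = 2.1

Support ratio: 2.1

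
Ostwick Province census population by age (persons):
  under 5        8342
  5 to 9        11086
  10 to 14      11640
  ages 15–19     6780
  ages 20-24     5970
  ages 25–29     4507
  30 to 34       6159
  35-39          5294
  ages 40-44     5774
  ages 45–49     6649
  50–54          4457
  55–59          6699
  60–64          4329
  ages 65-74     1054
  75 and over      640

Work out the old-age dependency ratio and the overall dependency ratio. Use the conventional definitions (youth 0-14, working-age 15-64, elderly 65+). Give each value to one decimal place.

0–14: 8342 + 11086 + 11640 = 31068
15–64: 6780 + 5970 + 4507 + 6159 + 5294 + 5774 + 6649 + 4457 + 6699 + 4329 = 56618
65+: 1054 + 640 = 1694
Old-age dependency ratio = 1694 / 56618 × 100 = 3.0
Total dependency ratio = (31068 + 1694) / 56618 × 100 = 32762 / 56618 × 100 = 57.9

Old-age dependency ratio: 3.0
Total dependency ratio: 57.9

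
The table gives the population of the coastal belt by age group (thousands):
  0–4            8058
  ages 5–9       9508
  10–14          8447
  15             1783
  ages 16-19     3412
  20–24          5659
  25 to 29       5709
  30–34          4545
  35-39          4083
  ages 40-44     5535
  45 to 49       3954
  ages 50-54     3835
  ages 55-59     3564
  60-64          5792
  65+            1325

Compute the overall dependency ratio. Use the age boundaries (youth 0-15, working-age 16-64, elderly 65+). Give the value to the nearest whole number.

0–15: 8058 + 9508 + 8447 + 1783 = 27796
16–64: 3412 + 5659 + 5709 + 4545 + 4083 + 5535 + 3954 + 3835 + 3564 + 5792 = 46088
65+: 1325
Total dependency ratio = (27796 + 1325) / 46088 × 100 = 29121 / 46088 × 100 = 63

Total dependency ratio: 63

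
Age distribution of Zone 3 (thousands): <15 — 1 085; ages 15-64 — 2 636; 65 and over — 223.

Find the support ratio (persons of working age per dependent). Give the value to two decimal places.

Support ratio = 2 636 / (1 085 + 223) = 2 636 / 1 308 = 2.02

Support ratio: 2.02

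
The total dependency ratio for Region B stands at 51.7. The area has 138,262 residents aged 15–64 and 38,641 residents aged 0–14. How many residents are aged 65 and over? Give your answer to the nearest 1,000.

Aged 65 and over: 33,000

Total dependency ratio = (youth + elderly) / working-age × 100
51.7 = (38,641 + E) / 138,262 × 100
⇒ 33,000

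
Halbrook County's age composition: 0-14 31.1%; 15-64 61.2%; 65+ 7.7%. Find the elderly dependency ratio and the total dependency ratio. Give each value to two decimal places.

Old-age dependency ratio: 12.58
Total dependency ratio: 63.40

Old-age dependency ratio = 7.7 / 61.2 × 100 = 12.58
Total dependency ratio = (31.1 + 7.7) / 61.2 × 100 = 38.8 / 61.2 × 100 = 63.40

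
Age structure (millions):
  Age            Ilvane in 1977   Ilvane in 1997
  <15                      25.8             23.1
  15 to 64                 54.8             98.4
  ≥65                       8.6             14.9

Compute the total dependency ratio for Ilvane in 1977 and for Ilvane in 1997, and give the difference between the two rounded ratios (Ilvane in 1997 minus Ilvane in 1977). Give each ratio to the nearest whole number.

Ilvane in 1977: (25.8 + 8.6) / 54.8 × 100 = 34.4 / 54.8 × 100 = 63
Ilvane in 1997: (23.1 + 14.9) / 98.4 × 100 = 38.0 / 98.4 × 100 = 39

Ilvane in 1977: 63
Ilvane in 1997: 39
Difference: -24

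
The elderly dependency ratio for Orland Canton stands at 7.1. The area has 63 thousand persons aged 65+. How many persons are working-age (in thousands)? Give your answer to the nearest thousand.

Old-age dependency ratio = elderly / working-age × 100
7.1 = 63 / W × 100
⇒ 887

Working-age: 887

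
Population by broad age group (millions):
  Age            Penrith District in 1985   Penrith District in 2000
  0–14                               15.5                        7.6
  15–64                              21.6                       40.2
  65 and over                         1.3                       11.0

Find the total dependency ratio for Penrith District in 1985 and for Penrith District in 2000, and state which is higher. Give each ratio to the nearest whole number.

Penrith District in 1985: 78
Penrith District in 2000: 46
Higher: Penrith District in 1985

Penrith District in 1985: (15.5 + 1.3) / 21.6 × 100 = 16.8 / 21.6 × 100 = 78
Penrith District in 2000: (7.6 + 11.0) / 40.2 × 100 = 18.6 / 40.2 × 100 = 46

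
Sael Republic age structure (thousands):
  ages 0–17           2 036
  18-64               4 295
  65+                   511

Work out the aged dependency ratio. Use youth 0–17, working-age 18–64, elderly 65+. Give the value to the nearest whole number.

Old-age dependency ratio: 12

Old-age dependency ratio = 511 / 4 295 × 100 = 12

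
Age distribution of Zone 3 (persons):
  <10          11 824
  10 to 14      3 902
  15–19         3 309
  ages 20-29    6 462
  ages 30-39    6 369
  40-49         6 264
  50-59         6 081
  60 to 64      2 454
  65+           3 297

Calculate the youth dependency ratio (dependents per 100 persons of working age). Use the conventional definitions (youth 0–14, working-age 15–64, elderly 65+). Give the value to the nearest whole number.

0–14: 11 824 + 3 902 = 15 726
15–64: 3 309 + 6 462 + 6 369 + 6 264 + 6 081 + 2 454 = 30 939
65+: 3 297
Youth dependency ratio = 15 726 / 30 939 × 100 = 51

Youth dependency ratio: 51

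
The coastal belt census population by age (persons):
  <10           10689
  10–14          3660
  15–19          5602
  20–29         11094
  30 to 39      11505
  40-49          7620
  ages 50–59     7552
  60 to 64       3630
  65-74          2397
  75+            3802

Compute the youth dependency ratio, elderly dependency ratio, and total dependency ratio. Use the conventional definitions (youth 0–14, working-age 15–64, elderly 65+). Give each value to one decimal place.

0–14: 10689 + 3660 = 14349
15–64: 5602 + 11094 + 11505 + 7620 + 7552 + 3630 = 47003
65+: 2397 + 3802 = 6199
Youth dependency ratio = 14349 / 47003 × 100 = 30.5
Old-age dependency ratio = 6199 / 47003 × 100 = 13.2
Total dependency ratio = (14349 + 6199) / 47003 × 100 = 20548 / 47003 × 100 = 43.7

Youth dependency ratio: 30.5
Old-age dependency ratio: 13.2
Total dependency ratio: 43.7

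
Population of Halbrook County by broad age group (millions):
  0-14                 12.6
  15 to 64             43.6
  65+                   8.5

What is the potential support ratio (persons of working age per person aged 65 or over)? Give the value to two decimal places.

Potential support ratio: 5.13

Potential support ratio = 43.6 / 8.5 = 5.13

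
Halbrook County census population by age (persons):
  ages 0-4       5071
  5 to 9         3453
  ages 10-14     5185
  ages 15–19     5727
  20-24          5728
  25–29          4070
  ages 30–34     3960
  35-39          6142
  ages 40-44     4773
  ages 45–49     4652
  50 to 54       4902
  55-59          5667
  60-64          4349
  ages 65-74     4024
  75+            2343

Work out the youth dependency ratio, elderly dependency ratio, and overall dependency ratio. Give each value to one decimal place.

Youth dependency ratio: 27.4
Old-age dependency ratio: 12.7
Total dependency ratio: 40.2

0–14: 5071 + 3453 + 5185 = 13709
15–64: 5727 + 5728 + 4070 + 3960 + 6142 + 4773 + 4652 + 4902 + 5667 + 4349 = 49970
65+: 4024 + 2343 = 6367
Youth dependency ratio = 13709 / 49970 × 100 = 27.4
Old-age dependency ratio = 6367 / 49970 × 100 = 12.7
Total dependency ratio = (13709 + 6367) / 49970 × 100 = 20076 / 49970 × 100 = 40.2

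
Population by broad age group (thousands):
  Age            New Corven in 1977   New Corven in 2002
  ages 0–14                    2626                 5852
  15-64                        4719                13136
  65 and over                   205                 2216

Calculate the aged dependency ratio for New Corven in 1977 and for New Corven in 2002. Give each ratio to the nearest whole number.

New Corven in 1977: 4
New Corven in 2002: 17

New Corven in 1977: 205 / 4719 × 100 = 4
New Corven in 2002: 2216 / 13136 × 100 = 17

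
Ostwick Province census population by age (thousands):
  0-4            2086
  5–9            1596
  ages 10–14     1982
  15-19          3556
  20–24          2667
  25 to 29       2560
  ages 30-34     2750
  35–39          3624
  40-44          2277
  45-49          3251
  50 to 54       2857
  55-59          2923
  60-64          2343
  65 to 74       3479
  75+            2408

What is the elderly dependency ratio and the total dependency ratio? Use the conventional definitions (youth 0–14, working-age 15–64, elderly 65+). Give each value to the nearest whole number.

Old-age dependency ratio: 20
Total dependency ratio: 40

0–14: 2086 + 1596 + 1982 = 5664
15–64: 3556 + 2667 + 2560 + 2750 + 3624 + 2277 + 3251 + 2857 + 2923 + 2343 = 28808
65+: 3479 + 2408 = 5887
Old-age dependency ratio = 5887 / 28808 × 100 = 20
Total dependency ratio = (5664 + 5887) / 28808 × 100 = 11551 / 28808 × 100 = 40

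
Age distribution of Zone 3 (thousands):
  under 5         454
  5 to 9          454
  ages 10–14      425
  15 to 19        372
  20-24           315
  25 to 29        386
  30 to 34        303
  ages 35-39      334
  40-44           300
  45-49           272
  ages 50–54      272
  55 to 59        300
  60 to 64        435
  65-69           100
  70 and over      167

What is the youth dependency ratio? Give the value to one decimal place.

Youth dependency ratio: 40.5

0–14: 454 + 454 + 425 = 1333
15–64: 372 + 315 + 386 + 303 + 334 + 300 + 272 + 272 + 300 + 435 = 3289
65+: 100 + 167 = 267
Youth dependency ratio = 1333 / 3289 × 100 = 40.5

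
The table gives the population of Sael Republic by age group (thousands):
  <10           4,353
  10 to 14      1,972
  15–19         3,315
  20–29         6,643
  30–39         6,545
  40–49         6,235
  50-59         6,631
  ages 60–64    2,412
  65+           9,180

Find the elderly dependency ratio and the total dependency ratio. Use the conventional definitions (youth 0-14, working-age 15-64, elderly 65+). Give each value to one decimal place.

0–14: 4,353 + 1,972 = 6,325
15–64: 3,315 + 6,643 + 6,545 + 6,235 + 6,631 + 2,412 = 31,781
65+: 9,180
Old-age dependency ratio = 9,180 / 31,781 × 100 = 28.9
Total dependency ratio = (6,325 + 9,180) / 31,781 × 100 = 15,505 / 31,781 × 100 = 48.8

Old-age dependency ratio: 28.9
Total dependency ratio: 48.8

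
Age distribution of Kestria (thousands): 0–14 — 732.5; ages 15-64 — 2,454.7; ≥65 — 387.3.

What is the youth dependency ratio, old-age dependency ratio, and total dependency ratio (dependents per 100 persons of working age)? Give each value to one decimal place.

Youth dependency ratio: 29.8
Old-age dependency ratio: 15.8
Total dependency ratio: 45.6

Youth dependency ratio = 732.5 / 2,454.7 × 100 = 29.8
Old-age dependency ratio = 387.3 / 2,454.7 × 100 = 15.8
Total dependency ratio = (732.5 + 387.3) / 2,454.7 × 100 = 1,119.8 / 2,454.7 × 100 = 45.6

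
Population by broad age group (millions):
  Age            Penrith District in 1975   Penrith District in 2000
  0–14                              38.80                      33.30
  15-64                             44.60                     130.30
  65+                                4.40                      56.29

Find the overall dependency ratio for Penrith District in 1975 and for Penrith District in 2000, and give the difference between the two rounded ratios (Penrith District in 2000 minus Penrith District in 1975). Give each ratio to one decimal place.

Penrith District in 1975: 96.9
Penrith District in 2000: 68.8
Difference: -28.1

Penrith District in 1975: (38.80 + 4.40) / 44.60 × 100 = 43.20 / 44.60 × 100 = 96.9
Penrith District in 2000: (33.30 + 56.29) / 130.30 × 100 = 89.59 / 130.30 × 100 = 68.8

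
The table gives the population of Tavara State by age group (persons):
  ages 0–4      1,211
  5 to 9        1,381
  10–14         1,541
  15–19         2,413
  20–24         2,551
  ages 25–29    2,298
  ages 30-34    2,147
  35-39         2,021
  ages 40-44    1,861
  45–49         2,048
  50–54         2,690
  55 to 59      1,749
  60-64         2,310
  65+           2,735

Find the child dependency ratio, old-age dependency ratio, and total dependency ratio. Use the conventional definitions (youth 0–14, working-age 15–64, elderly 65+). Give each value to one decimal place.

Youth dependency ratio: 18.7
Old-age dependency ratio: 12.4
Total dependency ratio: 31.1

0–14: 1,211 + 1,381 + 1,541 = 4,133
15–64: 2,413 + 2,551 + 2,298 + 2,147 + 2,021 + 1,861 + 2,048 + 2,690 + 1,749 + 2,310 = 22,088
65+: 2,735
Youth dependency ratio = 4,133 / 22,088 × 100 = 18.7
Old-age dependency ratio = 2,735 / 22,088 × 100 = 12.4
Total dependency ratio = (4,133 + 2,735) / 22,088 × 100 = 6,868 / 22,088 × 100 = 31.1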